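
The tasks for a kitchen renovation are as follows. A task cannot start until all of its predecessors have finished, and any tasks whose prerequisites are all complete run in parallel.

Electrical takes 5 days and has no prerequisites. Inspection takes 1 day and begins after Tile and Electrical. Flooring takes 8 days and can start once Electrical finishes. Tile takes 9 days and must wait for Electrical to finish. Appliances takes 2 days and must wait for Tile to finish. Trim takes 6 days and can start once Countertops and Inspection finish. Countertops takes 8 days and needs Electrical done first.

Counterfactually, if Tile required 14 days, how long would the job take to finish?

26

Critical path before the change: Electrical→Tile→Inspection→Trim = 5+9+1+6 = 21 giving 21 days.
Tile is on the critical path; changing it to 14 makes that path 26 days.
The critical path is still Electrical→Tile→Inspection→Trim; finish is now 26 days.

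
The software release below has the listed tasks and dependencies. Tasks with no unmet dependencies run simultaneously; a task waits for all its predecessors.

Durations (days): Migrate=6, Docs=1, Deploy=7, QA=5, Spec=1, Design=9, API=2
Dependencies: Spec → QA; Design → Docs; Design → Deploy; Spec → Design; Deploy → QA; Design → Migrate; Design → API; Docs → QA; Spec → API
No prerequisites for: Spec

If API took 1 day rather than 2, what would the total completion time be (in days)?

Actual critical path: Spec→Design→Deploy→QA = 1+9+7+5 = 22 ⇒ 22 days.
API has 10 days of float (longest path through it is 12).
That remains the longest chain; total 22 days.

22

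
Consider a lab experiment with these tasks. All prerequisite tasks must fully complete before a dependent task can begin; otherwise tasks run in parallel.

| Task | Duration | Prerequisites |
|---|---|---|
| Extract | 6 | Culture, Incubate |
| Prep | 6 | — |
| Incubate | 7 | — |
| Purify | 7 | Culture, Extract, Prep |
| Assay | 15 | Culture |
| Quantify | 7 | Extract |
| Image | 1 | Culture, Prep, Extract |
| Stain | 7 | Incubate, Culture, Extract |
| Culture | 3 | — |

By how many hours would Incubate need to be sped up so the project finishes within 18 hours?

2

Current finish: 20 hours; target: 18.
Incubate is on every critical path, so each hour cut from Incubate cuts the finish by one (this holds down to a finish of 18).
Need 20 − 18 = 2 hours off Incubate → Incubate becomes 5 hours, finish becomes 18.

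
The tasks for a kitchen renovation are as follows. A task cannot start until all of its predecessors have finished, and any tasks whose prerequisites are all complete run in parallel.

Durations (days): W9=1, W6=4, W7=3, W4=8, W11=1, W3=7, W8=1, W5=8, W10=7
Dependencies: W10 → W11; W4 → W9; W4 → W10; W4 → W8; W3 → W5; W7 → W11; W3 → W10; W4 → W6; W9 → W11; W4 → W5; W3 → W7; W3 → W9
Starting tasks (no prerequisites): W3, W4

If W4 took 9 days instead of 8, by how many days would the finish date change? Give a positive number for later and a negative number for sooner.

1

Critical path before the change: W4→W5 = 8+8 = 16 giving 16 days.
Since W4 is critical, the +1 change carries straight to that chain (now 17 days).
That remains the longest chain; total 17 days.
Change in finish: 17 − 16 = +1 days.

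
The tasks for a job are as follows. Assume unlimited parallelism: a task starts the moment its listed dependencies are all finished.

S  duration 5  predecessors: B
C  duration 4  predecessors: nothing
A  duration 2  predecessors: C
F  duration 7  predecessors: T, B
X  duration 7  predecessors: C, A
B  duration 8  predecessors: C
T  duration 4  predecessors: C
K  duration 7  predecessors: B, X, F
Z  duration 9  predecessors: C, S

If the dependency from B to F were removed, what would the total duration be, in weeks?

26

Original critical path: C→B→S→Z = 4+8+5+9 = 26 ⇒ 26 weeks.
Without B→F, F's earliest start moves from 12 to 8.
The longest chain is now C→B→S→Z = 4+8+5+9 = 26, so the plan takes 26 weeks.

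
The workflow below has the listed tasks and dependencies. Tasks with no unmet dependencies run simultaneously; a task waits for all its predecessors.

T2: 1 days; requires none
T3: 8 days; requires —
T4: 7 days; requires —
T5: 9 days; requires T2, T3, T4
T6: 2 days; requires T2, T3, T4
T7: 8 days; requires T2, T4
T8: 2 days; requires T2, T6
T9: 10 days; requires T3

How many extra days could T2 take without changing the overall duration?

Critical path: T3→T9 = 8+10 = 18, so the finish is 18 days.
Longest path through T2: 10 days (earliest finish 1, latest finish 9).
So T2 can slip 9 − 1 = 8 days.

8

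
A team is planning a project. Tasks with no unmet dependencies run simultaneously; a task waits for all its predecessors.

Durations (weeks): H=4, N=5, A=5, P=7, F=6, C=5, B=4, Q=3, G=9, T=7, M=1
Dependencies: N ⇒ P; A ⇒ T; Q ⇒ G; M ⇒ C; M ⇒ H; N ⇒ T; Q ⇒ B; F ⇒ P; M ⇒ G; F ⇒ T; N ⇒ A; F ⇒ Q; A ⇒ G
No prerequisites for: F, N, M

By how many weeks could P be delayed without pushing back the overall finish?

N→A→G = 5+5+9 = 19 sets the makespan at 19 weeks.
Longest path through P: 13 weeks (earliest finish 13, latest finish 19).
So P can slip 19 − 13 = 6 weeks.

6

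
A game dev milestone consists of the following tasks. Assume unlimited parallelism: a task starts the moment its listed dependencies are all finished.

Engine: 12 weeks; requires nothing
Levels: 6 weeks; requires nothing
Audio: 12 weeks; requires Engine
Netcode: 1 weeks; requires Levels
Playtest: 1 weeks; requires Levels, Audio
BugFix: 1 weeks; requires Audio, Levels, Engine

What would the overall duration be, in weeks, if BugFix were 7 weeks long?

Baseline: Engine→Audio→BugFix = 12+12+1 = 25 → 25 weeks.
BugFix is on the critical path; changing it to 7 makes that path 31 weeks.
No other chain overtakes it, so the finish is 31 weeks.

31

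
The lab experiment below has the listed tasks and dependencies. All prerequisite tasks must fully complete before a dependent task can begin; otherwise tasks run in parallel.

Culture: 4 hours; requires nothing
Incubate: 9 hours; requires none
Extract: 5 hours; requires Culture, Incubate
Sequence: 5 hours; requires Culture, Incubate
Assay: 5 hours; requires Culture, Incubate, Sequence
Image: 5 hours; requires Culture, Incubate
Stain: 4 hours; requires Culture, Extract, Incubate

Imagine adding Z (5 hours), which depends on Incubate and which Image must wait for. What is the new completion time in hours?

19

Originally the job takes 19 hours.
With Z inserted, Image now waits for max(Culture, Incubate, Z).
New critical path: Incubate→Z→Image = 9+5+5 = 19 ⇒ 19 hours.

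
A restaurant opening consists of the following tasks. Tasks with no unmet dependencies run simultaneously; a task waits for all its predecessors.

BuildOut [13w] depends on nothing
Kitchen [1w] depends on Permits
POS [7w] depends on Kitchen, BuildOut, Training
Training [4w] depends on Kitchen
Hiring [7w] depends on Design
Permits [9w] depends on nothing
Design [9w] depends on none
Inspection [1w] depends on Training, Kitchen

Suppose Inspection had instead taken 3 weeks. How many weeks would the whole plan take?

21

Baseline: Permits→Kitchen→Training→POS = 9+1+4+7 = 21 → 21 weeks.
Inspection is off the critical path — its longest chain is 15 weeks, giving 6 of slack.
The critical path is still Permits→Kitchen→Training→POS; finish is now 21 weeks.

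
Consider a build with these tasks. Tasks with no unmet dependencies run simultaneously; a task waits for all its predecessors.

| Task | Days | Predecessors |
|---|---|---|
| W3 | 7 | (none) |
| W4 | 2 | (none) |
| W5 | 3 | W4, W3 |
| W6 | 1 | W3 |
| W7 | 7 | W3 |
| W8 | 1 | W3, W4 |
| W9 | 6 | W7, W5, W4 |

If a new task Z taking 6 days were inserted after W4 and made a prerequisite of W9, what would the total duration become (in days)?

20

Originally the build takes 20 days.
With Z inserted, W9 now waits for max(W7, W5, W4, Z).
New critical path: W3→W7→W9 = 7+7+6 = 20 ⇒ 20 days.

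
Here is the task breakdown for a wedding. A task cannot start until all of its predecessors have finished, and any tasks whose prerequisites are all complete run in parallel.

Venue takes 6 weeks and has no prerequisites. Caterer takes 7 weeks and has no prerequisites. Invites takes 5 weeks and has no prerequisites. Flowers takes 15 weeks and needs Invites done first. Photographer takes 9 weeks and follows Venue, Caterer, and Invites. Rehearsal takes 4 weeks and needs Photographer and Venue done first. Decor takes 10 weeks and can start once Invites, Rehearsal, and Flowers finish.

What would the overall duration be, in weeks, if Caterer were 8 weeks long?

Baseline: Caterer→Photographer→Rehearsal→Decor = 7+9+4+10 = 30 → 30 weeks.
Caterer is on the critical path; changing it to 8 makes that path 31 weeks.
No other chain overtakes it, so the finish is 31 weeks.

31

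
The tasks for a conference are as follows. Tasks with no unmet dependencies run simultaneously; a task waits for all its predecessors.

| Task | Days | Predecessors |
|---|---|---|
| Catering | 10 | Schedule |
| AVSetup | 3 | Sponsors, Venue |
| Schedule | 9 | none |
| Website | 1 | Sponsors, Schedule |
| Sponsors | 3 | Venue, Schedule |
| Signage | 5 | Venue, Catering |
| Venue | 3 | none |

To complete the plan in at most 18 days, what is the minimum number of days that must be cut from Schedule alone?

6

Current finish: 24 days; target: 18.
Schedule is on every critical path, so each day cut from Schedule cuts the finish by one (this holds down to a finish of 16).
Need 24 − 18 = 6 days off Schedule → Schedule becomes 3 days, finish becomes 18.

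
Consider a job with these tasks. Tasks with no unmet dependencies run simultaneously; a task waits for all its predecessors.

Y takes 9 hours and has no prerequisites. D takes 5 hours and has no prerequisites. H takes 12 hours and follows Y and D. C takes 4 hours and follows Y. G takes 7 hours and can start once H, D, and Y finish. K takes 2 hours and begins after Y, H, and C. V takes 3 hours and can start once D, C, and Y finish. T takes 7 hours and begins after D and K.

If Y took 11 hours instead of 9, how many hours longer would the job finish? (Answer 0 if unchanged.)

2

Critical path before the change: Y→H→K→T = 9+12+2+7 = 30 giving 30 hours.
Since Y is critical, the +2 change carries straight to that chain (now 32 hours).
No other chain overtakes it, so the finish is 32 hours.
Change in finish: 32 − 30 = +2 hours.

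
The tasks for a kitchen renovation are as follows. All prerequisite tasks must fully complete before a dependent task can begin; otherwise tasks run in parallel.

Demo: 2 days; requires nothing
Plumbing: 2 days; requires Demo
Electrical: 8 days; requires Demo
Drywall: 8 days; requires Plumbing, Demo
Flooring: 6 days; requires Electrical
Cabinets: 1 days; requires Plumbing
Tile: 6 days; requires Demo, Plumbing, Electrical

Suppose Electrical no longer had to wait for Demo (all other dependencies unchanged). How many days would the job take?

Original critical path: Demo→Electrical→Flooring = 2+8+6 = 16 ⇒ 16 days.
Without Demo→Electrical, Electrical's earliest start moves from 2 to 0.
The longest chain is now Electrical→Flooring = 8+6 = 14, so the job takes 14 days.

14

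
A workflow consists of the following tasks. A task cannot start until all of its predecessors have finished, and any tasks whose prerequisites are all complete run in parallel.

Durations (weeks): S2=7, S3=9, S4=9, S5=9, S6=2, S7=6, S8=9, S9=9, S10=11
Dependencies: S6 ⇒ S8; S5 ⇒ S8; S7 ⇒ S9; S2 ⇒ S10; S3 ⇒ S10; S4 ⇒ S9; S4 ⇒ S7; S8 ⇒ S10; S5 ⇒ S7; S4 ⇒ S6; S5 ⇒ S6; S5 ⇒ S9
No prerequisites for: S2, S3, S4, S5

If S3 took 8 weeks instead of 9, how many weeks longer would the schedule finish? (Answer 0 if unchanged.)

0

Baseline: S4→S6→S8→S10 = 9+2+9+11 = 31 → 31 weeks.
S3 has 11 weeks of float (longest path through it is 20).
That remains the longest chain; total 31 weeks.
Change in finish: 31 − 31 = +0 weeks.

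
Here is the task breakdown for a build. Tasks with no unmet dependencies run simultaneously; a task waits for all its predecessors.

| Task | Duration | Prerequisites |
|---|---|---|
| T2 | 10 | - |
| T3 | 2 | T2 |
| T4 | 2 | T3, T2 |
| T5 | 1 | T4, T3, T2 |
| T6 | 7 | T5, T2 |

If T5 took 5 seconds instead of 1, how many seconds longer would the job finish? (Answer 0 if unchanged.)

4

Actual critical path: T2→T3→T4→T5→T6 = 10+2+2+1+7 = 22 ⇒ 22 seconds.
T5 lies on that path, so at 5 seconds the path becomes 26 seconds.
No other chain overtakes it, so the finish is 26 seconds.
Change in finish: 26 − 22 = +4 seconds.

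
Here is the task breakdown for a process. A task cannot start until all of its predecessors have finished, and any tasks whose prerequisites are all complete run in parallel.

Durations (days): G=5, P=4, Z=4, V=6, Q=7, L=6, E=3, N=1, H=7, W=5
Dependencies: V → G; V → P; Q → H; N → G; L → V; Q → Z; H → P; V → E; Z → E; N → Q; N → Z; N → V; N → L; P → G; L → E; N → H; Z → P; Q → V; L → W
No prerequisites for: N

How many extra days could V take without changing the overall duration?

The longest chain is N→Q→H→P→G = 1+7+7+4+5 = 24; overall finish 24 days.
The longest chain containing V totals 23 days.
Float = 24 − 23 = 1.

1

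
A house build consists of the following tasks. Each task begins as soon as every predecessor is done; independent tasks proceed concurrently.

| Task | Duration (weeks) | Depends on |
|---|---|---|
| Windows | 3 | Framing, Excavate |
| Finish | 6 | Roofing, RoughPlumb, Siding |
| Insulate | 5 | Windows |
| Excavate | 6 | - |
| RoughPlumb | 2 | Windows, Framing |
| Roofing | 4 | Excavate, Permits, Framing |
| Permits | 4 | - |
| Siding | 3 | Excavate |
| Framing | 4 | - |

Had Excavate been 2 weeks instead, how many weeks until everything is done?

15

The binding path is Excavate→Windows→RoughPlumb→Finish = 6+3+2+6 = 17; finish at 17 weeks.
Excavate lies on that path, so at 2 weeks the path becomes 13 weeks.
Now Framing→Windows→RoughPlumb→Finish = 4+3+2+6 = 15 is longest, so the finish becomes 15 weeks.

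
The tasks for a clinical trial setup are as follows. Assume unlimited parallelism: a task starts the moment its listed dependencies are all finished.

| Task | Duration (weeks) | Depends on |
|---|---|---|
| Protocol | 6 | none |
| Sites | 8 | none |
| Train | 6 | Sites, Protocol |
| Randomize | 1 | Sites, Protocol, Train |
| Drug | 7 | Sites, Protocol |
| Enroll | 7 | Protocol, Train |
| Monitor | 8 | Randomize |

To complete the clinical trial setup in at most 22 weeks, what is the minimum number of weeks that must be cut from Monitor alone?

Current finish: 23 weeks; target: 22.
Monitor is on every critical path, so each week cut from Monitor cuts the finish by one (this holds down to a finish of 21).
Need 23 − 22 = 1 week off Monitor → Monitor becomes 7 weeks, finish becomes 22.

1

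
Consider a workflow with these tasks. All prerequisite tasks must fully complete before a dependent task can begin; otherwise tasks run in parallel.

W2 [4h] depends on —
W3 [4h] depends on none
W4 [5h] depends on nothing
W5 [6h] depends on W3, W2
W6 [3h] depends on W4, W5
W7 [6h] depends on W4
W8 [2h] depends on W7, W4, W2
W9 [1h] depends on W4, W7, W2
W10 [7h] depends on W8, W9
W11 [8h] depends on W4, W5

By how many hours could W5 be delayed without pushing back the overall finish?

2

W4→W7→W8→W10 = 5+6+2+7 = 20 sets the makespan at 20 hours.
The longest chain containing W5 totals 18 hours.
Slack of W5 = 6 − 4 = 2 hours.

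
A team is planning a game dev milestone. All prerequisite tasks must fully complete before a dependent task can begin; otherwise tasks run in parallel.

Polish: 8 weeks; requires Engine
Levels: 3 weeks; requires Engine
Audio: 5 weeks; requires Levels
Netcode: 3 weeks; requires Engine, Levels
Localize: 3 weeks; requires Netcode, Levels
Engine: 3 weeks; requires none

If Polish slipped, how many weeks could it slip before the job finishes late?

1

Critical path: Engine→Levels→Netcode→Localize = 3+3+3+3 = 12, so the finish is 12 weeks.
Longest path through Polish: 11 weeks (earliest finish 11, latest finish 12).
So Polish can slip 12 − 11 = 1 week.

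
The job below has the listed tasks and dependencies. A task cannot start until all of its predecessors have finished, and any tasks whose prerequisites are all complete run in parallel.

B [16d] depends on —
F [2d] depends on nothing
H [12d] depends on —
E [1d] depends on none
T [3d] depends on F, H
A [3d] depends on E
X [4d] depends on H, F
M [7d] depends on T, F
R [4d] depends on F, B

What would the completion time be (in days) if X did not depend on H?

Original critical path: H→T→M = 12+3+7 = 22 ⇒ 22 days.
Without H→X, X's earliest start moves from 12 to 2.
The longest chain is now H→T→M = 12+3+7 = 22, so the plan takes 22 days.

22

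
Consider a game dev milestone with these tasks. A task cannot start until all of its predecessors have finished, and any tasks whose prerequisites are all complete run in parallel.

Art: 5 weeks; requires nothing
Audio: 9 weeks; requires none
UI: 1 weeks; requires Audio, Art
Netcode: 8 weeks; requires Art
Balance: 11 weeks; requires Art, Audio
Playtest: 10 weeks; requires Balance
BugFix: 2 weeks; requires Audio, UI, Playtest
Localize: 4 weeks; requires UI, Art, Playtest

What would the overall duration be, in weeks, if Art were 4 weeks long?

Actual critical path: Audio→Balance→Playtest→Localize = 9+11+10+4 = 34 ⇒ 34 weeks.
Art is off the critical path — its longest chain is 30 weeks, giving 4 of slack.
That remains the longest chain; total 34 weeks.

34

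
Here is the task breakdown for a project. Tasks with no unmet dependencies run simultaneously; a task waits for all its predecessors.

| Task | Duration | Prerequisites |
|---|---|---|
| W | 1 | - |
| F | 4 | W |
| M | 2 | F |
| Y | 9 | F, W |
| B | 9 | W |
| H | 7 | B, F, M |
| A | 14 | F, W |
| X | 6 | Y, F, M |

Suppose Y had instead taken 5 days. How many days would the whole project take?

Actual critical path: W→F→Y→X = 1+4+9+6 = 20 ⇒ 20 days.
Y lies on that path, so at 5 days the path becomes 16 days.
The binding chain switches to W→F→A = 1+4+14 = 19; finish 19 days.

19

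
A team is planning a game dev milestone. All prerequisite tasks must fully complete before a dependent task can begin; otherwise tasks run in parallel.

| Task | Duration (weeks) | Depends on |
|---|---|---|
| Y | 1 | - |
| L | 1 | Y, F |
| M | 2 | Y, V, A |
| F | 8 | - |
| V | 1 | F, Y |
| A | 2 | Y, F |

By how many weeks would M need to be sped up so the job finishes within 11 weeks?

Current finish: 12 weeks; target: 11.
M is on every critical path, so each week cut from M cuts the finish by one (this holds down to a finish of 11).
Need 12 − 11 = 1 week off M → M becomes 1 week, finish becomes 11.

1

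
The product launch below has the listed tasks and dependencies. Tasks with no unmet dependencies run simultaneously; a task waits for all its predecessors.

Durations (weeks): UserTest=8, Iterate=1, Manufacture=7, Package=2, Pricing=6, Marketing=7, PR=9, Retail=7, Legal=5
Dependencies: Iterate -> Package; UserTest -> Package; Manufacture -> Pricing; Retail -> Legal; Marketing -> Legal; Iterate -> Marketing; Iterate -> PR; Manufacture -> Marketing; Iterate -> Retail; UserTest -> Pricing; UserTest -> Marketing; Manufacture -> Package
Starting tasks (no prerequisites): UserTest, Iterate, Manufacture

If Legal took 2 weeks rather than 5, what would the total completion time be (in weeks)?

17

Actual critical path: UserTest→Marketing→Legal = 8+7+5 = 20 ⇒ 20 weeks.
Since Legal is critical, the -3 change carries straight to that chain (now 17 weeks).
The critical path is still UserTest→Marketing→Legal; finish is now 17 weeks.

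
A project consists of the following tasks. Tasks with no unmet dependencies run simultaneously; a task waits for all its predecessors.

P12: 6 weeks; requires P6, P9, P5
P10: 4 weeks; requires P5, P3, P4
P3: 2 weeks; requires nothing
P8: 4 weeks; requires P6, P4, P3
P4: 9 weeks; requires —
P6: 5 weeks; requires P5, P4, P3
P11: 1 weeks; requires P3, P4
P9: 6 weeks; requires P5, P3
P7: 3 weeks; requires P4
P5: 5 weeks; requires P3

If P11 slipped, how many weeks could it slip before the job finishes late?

P4→P6→P12 = 9+5+6 = 20 sets the makespan at 20 weeks.
P11 finishes as early as 10 and must finish by 20.
Slack of P11 = 19 − 9 = 10 weeks.

10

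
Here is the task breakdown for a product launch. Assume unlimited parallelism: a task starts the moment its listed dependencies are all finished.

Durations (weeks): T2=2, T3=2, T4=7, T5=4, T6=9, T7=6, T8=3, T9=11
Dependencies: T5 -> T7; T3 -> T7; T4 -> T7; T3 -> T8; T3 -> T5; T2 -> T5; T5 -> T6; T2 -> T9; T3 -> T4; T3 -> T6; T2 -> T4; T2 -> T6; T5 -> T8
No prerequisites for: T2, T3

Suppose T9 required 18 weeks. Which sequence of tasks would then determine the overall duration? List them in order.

Critical path before the change: T2→T4→T7 = 2+7+6 = 15 giving 15 weeks.
The longest path through T9 is only 13 weeks, so T9 has float 2.
The binding chain switches to T2→T9 = 2+18 = 20; finish 20 weeks.

T2, T9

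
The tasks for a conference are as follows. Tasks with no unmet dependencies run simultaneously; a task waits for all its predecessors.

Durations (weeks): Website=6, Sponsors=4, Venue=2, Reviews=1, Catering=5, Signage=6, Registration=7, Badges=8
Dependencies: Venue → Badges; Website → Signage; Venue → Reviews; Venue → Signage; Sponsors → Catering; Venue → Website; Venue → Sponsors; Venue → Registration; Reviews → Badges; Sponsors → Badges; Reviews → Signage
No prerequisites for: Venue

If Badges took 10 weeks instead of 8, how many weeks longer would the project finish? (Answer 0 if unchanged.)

The binding path is Venue→Sponsors→Badges = 2+4+8 = 14; finish at 14 weeks.
Badges is on the critical path; changing it to 10 makes that path 16 weeks.
The critical path is still Venue→Sponsors→Badges; finish is now 16 weeks.
Change in finish: 16 − 14 = +2 weeks.

2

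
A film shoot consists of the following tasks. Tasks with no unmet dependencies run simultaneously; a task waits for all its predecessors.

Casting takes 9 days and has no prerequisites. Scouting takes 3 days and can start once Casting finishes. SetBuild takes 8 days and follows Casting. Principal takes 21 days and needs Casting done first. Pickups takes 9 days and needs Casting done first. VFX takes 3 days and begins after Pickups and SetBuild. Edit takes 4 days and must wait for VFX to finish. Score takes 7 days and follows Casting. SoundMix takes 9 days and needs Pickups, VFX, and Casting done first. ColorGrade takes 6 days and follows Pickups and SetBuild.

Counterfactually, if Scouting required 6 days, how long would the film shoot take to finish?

As given, the longest chain is Casting→Principal = 9+21 = 30, so the finish is 30 days.
Scouting has 18 days of float (longest path through it is 12).
That remains the longest chain; total 30 days.

30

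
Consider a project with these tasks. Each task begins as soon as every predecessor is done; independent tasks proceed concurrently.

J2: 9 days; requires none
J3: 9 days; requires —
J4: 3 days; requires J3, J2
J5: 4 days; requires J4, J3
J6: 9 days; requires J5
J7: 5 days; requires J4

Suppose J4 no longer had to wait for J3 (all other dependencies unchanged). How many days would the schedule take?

Before: longest chain J2→J4→J5→J6 = 9+3+4+9 = 25, finish 25.
Dropping J3→J4 doesn't change J4's earliest start (9); another predecessor still binds.
The longest chain is now J2→J4→J5→J6 = 9+3+4+9 = 25, so the schedule takes 25 days.

25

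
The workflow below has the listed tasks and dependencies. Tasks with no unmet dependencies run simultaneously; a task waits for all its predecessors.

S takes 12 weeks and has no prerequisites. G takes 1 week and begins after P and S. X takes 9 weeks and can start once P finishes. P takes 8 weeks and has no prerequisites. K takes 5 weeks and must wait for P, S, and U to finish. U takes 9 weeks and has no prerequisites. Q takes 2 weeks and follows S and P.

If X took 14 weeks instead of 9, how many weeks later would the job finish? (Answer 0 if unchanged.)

Critical path before the change: P→X = 8+9 = 17 giving 17 weeks.
X is on the critical path; changing it to 14 makes that path 22 weeks.
No other chain overtakes it, so the finish is 22 weeks.
Change in finish: 22 − 17 = +5 weeks.

5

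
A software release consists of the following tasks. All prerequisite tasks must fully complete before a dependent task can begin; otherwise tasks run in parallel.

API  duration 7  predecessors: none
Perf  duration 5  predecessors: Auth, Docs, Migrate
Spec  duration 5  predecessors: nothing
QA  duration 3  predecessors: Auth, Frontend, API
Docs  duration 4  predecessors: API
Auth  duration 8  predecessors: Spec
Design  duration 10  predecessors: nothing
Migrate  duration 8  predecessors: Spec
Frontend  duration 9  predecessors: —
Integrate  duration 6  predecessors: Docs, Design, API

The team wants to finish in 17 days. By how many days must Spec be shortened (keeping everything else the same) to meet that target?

1

Current finish: 18 days; target: 17.
Spec is on every critical path, so each day cut from Spec cuts the finish by one (this holds down to a finish of 17).
Need 18 − 17 = 1 day off Spec → Spec becomes 4 days, finish becomes 17.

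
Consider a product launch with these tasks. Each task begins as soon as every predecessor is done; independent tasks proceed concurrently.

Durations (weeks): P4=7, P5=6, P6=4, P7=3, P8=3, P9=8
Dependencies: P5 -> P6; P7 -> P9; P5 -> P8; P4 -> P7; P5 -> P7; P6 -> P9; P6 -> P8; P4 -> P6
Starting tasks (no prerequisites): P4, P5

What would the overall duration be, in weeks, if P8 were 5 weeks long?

As given, the longest chain is P4→P6→P9 = 7+4+8 = 19, so the finish is 19 weeks.
P8 is off the critical path — its longest chain is 14 weeks, giving 5 of slack.
That remains the longest chain; total 19 weeks.

19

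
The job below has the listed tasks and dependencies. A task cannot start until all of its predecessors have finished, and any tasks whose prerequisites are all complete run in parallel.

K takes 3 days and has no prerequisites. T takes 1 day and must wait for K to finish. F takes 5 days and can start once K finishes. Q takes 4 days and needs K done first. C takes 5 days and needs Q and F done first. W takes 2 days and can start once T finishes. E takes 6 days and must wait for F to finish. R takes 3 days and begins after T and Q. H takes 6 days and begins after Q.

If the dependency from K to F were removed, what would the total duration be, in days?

13

Original critical path: K→F→E = 3+5+6 = 14 ⇒ 14 days.
Without K→F, F's earliest start moves from 3 to 0.
After: K→Q→H = 3+4+6 = 13 → 13 days.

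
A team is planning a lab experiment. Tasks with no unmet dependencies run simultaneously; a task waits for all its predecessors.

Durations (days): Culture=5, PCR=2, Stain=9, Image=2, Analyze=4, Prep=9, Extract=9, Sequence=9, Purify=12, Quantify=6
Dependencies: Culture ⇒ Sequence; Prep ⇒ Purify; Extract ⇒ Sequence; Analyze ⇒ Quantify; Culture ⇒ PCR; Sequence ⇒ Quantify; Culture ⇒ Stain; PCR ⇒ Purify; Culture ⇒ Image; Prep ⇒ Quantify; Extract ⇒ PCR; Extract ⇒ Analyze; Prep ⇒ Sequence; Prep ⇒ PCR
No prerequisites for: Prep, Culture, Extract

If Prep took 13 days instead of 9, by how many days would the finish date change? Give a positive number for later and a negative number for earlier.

Baseline: Prep→Sequence→Quantify = 9+9+6 = 24 → 24 days.
Since Prep is critical, the +4 change carries straight to that chain (now 28 days).
That remains the longest chain; total 28 days.
Change in finish: 28 − 24 = +4 days.

4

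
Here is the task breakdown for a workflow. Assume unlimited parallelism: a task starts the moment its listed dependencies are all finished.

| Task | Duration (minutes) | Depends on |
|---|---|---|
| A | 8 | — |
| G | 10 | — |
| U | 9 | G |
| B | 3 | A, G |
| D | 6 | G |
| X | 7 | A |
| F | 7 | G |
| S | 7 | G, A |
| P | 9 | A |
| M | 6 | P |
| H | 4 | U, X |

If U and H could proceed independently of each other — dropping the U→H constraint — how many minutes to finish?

Original critical path: A→P→M = 8+9+6 = 23 ⇒ 23 minutes.
Without U→H, H's earliest start moves from 19 to 15.
New critical path: A→P→M = 8+9+6 = 23 ⇒ 23 minutes.

23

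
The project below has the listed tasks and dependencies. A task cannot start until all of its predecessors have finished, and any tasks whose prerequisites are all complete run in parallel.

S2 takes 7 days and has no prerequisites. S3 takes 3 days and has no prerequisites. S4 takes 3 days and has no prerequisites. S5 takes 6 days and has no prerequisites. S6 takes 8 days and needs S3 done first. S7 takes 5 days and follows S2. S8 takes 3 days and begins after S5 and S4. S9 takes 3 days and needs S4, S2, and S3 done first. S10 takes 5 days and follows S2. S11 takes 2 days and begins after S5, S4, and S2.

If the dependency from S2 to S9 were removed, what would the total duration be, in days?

12

Original critical path: S2→S7 = 7+5 = 12 ⇒ 12 days.
Without S2→S9, S9's earliest start moves from 7 to 3.
After: S2→S7 = 7+5 = 12 → 12 days.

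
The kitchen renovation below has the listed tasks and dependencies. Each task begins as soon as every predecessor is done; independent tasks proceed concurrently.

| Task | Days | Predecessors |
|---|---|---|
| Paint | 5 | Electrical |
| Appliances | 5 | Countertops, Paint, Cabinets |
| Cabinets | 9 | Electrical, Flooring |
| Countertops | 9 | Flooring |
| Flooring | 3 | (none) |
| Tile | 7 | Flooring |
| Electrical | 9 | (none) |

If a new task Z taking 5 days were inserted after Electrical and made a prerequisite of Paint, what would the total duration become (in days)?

Originally the job takes 23 days.
With Z inserted, Paint now waits for max(Electrical, Z).
New critical path: Electrical→Z→Paint→Appliances = 9+5+5+5 = 24 ⇒ 24 days.

24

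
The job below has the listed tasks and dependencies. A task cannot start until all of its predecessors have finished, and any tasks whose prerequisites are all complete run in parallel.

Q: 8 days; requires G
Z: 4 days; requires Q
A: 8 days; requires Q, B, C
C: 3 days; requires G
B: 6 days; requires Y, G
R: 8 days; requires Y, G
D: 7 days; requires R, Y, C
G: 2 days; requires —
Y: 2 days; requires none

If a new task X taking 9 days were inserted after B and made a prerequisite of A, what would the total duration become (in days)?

Originally the plan takes 18 days.
With X inserted, A now waits for max(Q, B, C, X).
New critical path: G→B→X→A = 2+6+9+8 = 25 ⇒ 25 days.

25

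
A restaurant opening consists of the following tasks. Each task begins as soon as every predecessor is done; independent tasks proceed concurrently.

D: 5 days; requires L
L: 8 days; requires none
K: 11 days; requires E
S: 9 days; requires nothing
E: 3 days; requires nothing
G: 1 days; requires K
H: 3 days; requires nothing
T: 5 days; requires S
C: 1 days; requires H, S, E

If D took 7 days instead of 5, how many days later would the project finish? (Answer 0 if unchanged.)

0

Critical path before the change: E→K→G = 3+11+1 = 15 giving 15 days.
D has 2 days of float (longest path through it is 13).
No other chain overtakes it, so the finish is 15 days.
Change in finish: 15 − 15 = +0 days.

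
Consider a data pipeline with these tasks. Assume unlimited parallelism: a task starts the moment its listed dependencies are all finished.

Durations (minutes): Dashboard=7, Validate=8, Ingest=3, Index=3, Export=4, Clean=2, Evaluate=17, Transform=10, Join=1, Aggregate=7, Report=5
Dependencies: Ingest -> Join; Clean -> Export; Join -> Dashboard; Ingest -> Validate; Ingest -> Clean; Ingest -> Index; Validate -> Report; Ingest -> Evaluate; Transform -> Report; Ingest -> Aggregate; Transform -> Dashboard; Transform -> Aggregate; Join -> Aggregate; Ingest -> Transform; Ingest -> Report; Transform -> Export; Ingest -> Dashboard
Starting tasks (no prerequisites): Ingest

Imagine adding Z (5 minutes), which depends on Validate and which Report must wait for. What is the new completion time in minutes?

Originally the project takes 20 minutes.
With Z inserted, Report now waits for max(Validate, Ingest, Transform, Z).
New critical path: Ingest→Validate→Z→Report = 3+8+5+5 = 21 ⇒ 21 minutes.

21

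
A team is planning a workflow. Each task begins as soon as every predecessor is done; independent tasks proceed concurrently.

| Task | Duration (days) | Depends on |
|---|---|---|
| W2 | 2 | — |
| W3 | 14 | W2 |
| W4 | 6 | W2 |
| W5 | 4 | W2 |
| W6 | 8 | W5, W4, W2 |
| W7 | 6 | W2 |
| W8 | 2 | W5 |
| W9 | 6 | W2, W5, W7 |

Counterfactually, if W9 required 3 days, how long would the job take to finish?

Critical path before the change: W2→W3 = 2+14 = 16 giving 16 days.
W9 is off the critical path — its longest chain is 14 days, giving 2 of slack.
No other chain overtakes it, so the finish is 16 days.

16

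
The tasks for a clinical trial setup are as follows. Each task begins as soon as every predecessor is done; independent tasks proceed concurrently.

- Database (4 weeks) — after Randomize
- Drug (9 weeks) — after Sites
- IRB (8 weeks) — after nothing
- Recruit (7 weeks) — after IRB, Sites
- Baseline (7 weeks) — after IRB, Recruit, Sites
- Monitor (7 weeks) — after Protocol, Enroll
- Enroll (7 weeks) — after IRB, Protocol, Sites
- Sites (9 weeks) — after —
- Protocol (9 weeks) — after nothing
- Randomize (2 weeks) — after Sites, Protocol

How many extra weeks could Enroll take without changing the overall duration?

The longest chain is Protocol→Enroll→Monitor = 9+7+7 = 23; overall finish 23 weeks.
Enroll finishes as early as 16 and must finish by 16.
So Enroll can slip 16 − 16 = 0 weeks.

0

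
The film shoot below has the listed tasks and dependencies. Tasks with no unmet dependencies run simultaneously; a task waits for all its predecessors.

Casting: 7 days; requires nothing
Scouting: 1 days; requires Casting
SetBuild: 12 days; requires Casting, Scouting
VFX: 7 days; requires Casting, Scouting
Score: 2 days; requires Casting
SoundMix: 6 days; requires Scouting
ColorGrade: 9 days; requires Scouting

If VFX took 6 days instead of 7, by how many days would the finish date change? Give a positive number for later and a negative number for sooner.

0

The binding path is Casting→Scouting→SetBuild = 7+1+12 = 20; finish at 20 days.
VFX has 5 days of float (longest path through it is 15).
The critical path is still Casting→Scouting→SetBuild; finish is now 20 days.
Change in finish: 20 − 20 = +0 days.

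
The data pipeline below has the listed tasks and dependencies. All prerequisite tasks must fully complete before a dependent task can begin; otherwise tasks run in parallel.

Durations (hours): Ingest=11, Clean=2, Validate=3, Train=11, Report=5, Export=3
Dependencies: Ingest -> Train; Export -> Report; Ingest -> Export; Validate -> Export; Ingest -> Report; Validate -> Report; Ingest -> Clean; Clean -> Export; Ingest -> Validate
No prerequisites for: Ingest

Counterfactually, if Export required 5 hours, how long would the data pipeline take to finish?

Baseline: Ingest→Validate→Export→Report = 11+3+3+5 = 22 → 22 hours.
Since Export is critical, the +2 change carries straight to that chain (now 24 hours).
The critical path is still Ingest→Validate→Export→Report; finish is now 24 hours.

24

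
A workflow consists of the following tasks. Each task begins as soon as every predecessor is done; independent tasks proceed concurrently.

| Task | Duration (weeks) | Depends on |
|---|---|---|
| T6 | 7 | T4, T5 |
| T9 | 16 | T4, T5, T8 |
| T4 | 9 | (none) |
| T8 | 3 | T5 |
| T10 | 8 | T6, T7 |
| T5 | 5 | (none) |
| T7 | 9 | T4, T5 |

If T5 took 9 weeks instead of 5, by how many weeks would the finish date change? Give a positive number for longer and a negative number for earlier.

The binding path is T4→T7→T10 = 9+9+8 = 26; finish at 26 weeks.
The longest path through T5 is only 24 weeks, so T5 has float 2.
New critical path: T5→T8→T9 = 9+3+16 = 28 ⇒ 28 weeks.
Change in finish: 28 − 26 = +2 weeks.

2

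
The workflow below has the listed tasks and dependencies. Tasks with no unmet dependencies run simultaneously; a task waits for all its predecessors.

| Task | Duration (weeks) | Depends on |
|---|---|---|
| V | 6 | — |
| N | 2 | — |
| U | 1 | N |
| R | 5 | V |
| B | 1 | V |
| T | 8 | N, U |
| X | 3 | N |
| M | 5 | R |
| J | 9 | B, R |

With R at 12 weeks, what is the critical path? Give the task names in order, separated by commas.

V, R, J

As given, the longest chain is V→R→J = 6+5+9 = 20, so the finish is 20 weeks.
Since R is critical, the +7 change carries straight to that chain (now 27 weeks).
The critical path is still V→R→J; finish is now 27 weeks.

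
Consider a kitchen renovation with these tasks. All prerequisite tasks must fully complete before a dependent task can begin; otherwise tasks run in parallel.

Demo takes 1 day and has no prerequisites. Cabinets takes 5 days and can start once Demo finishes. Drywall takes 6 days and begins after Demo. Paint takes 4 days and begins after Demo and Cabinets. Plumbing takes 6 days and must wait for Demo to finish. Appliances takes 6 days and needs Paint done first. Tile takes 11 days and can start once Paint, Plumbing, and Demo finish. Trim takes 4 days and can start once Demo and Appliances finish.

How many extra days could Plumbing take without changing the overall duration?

3

Critical path: Demo→Cabinets→Paint→Tile = 1+5+4+11 = 21, so the finish is 21 days.
Longest path through Plumbing: 18 days (earliest finish 7, latest finish 10).
So Plumbing can slip 10 − 7 = 3 days.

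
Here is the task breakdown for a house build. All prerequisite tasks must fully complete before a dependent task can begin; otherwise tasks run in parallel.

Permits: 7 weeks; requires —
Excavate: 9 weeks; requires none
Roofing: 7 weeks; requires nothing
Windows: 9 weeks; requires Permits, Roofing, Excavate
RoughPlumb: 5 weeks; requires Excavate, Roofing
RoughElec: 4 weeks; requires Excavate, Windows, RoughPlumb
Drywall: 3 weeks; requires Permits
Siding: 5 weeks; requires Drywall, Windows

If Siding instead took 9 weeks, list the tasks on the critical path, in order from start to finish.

Baseline: Excavate→Windows→Siding = 9+9+5 = 23 → 23 weeks.
Siding lies on that path, so at 9 weeks the path becomes 27 weeks.
The critical path is still Excavate→Windows→Siding; finish is now 27 weeks.

Excavate, Windows, Siding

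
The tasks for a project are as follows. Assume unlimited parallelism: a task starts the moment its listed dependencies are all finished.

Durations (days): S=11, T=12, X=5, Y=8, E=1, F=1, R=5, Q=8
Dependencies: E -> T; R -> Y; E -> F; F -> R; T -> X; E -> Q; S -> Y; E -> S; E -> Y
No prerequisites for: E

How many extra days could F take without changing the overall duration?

E→S→Y = 1+11+8 = 20 sets the makespan at 20 days.
Longest path through F: 15 days (earliest finish 2, latest finish 7).
So F can slip 7 − 2 = 5 days.

5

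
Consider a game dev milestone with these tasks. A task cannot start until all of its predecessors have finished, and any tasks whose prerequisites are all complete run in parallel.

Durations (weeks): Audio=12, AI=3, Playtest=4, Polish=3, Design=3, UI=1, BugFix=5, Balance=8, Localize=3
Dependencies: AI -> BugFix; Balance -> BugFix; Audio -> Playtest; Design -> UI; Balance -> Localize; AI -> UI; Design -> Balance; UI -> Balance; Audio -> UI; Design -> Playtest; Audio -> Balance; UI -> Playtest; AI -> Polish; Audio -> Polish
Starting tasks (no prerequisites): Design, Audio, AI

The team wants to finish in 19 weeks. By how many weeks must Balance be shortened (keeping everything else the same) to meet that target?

Current finish: 26 weeks; target: 19.
Balance is on every critical path, so each week cut from Balance cuts the finish by one (this holds down to a finish of 19).
Need 26 − 19 = 7 weeks off Balance → Balance becomes 1 week, finish becomes 19.

7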